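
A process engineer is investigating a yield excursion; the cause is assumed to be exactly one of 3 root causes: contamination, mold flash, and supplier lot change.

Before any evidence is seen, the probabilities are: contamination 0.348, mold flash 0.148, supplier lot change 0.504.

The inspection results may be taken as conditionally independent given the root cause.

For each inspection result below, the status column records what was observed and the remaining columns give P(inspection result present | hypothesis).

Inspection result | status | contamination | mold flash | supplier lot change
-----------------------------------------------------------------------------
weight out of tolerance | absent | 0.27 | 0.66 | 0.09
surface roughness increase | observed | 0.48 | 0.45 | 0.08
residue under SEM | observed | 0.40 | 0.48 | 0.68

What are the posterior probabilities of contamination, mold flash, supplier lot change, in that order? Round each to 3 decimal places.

For each hypothesis, the unnormalized posterior weight is prior × product of the inspection result likelihoods (using 1 − P(present | H) for each absent inspection result):
  contamination: 0.348 × (1 − 0.27) × 0.48 × 0.40 = 0.048776
  mold flash: 0.148 × (1 − 0.66) × 0.45 × 0.48 = 0.010869
  supplier lot change: 0.504 × (1 − 0.09) × 0.08 × 0.68 = 0.02495
The unnormalized weights sum to 0.084595.
P(contamination | evidence) = 0.048776 / 0.084595 ≈ 0.577
P(mold flash | evidence) = 0.010869 / 0.084595 ≈ 0.128
P(supplier lot change | evidence) = 0.02495 / 0.084595 ≈ 0.295

0.577, 0.128, 0.295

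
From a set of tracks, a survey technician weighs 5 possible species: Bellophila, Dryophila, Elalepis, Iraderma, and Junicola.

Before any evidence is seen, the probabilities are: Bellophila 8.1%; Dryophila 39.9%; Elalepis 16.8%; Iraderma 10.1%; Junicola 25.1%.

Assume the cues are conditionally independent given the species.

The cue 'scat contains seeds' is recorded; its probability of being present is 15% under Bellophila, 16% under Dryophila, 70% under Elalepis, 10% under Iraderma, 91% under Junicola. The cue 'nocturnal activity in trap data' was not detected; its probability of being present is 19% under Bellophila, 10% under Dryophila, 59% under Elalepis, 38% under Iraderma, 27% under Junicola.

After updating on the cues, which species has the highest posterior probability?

Junicola

For each hypothesis, the unnormalized posterior weight is prior × product of the cue likelihoods (using 1 − P(present | H) for each absent cue):
  Bellophila: 0.081 × 0.15 × (1 − 0.19) = 0.0098415
  Dryophila: 0.399 × 0.16 × (1 − 0.10) = 0.057456
  Elalepis: 0.168 × 0.70 × (1 − 0.59) = 0.048216
  Iraderma: 0.101 × 0.10 × (1 − 0.38) = 0.006262
  Junicola: 0.251 × 0.91 × (1 − 0.27) = 0.16674
Normalizing constant Z = 0.0098415 + 0.057456 + 0.048216 + 0.006262 + 0.16674 = 0.28851.
P(Bellophila | evidence) ≈ 0.0098415 / 0.28851 ≈ 0.034
P(Dryophila | evidence) ≈ 0.057456 / 0.28851 ≈ 0.199
P(Elalepis | evidence) ≈ 0.048216 / 0.28851 ≈ 0.167
P(Iraderma | evidence) ≈ 0.006262 / 0.28851 ≈ 0.022
P(Junicola | evidence) ≈ 0.16674 / 0.28851 ≈ 0.578
The largest is 0.578, so Junicola is most probable.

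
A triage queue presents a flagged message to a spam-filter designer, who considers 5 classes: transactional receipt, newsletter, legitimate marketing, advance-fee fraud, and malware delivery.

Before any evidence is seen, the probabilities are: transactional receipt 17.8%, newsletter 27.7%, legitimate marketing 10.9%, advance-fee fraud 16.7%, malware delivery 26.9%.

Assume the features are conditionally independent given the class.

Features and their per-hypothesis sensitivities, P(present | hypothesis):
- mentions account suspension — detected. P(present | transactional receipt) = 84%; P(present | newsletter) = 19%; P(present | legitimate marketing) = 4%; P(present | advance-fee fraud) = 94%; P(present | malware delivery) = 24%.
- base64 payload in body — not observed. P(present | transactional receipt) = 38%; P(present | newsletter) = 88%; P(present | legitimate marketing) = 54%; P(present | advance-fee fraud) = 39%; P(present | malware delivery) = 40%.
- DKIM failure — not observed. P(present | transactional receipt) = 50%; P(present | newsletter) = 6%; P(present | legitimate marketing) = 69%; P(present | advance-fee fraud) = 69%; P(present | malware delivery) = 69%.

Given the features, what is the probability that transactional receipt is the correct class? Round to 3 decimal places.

0.490

Multiply each prior by the joint likelihood of the feature pattern (using 1 − P(present | H) for each absent feature):
  transactional receipt: 0.178 × 0.84 × (1 − 0.38) × (1 − 0.50) = 0.046351
  newsletter: 0.277 × 0.19 × (1 − 0.88) × (1 − 0.06) = 0.0059367
  legitimate marketing: 0.109 × 0.04 × (1 − 0.54) × (1 − 0.69) = 0.00062174
  advance-fee fraud: 0.167 × 0.94 × (1 − 0.39) × (1 − 0.69) = 0.029685
  malware delivery: 0.269 × 0.24 × (1 − 0.40) × (1 − 0.69) = 0.012008
Marginal likelihood of the evidence = 0.094603.
P(transactional receipt | evidence) = 0.046351 / 0.094603 ≈ 0.490.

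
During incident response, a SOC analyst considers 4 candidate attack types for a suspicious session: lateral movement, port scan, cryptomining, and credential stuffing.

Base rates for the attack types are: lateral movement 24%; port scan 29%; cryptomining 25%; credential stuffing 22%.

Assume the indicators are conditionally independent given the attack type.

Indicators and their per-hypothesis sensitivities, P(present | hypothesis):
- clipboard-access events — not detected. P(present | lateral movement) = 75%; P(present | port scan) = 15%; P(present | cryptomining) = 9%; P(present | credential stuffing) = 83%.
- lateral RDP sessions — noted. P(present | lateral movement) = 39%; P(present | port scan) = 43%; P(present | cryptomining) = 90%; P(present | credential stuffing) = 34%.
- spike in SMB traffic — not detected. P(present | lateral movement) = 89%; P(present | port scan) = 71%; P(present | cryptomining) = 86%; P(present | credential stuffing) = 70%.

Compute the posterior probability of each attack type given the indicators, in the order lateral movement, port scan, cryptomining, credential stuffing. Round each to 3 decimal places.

0.039, 0.467, 0.436, 0.058

Multiply each prior by the joint likelihood of the indicator pattern (using 1 − P(present | H) for each absent indicator):
  lateral movement: 0.24 × (1 − 0.75) × 0.39 × (1 − 0.89) = 0.002574
  port scan: 0.29 × (1 − 0.15) × 0.43 × (1 − 0.71) = 0.030739
  cryptomining: 0.25 × (1 − 0.09) × 0.90 × (1 − 0.86) = 0.028665
  credential stuffing: 0.22 × (1 − 0.83) × 0.34 × (1 − 0.70) = 0.0038148
The unnormalized weights sum to 0.065792.
P(lateral movement | evidence) = 0.002574 / 0.065792 ≈ 0.039
P(port scan | evidence) = 0.030739 / 0.065792 ≈ 0.467
P(cryptomining | evidence) = 0.028665 / 0.065792 ≈ 0.436
P(credential stuffing | evidence) = 0.0038148 / 0.065792 ≈ 0.058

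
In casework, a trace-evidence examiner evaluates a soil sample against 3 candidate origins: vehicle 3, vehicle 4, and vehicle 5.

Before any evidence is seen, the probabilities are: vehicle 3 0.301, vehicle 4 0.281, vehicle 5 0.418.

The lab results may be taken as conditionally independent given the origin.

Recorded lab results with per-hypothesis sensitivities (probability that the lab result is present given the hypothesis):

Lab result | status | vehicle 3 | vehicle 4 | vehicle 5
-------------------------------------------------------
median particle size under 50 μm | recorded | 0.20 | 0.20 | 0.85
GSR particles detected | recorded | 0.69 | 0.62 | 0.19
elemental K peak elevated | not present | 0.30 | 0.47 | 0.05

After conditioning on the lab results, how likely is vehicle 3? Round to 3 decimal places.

0.260

For each hypothesis, the unnormalized posterior weight is prior × product of the lab result likelihoods (using 1 − P(present | H) for each absent lab result):
  vehicle 3: 0.301 × 0.20 × 0.69 × (1 − 0.30) = 0.029077
  vehicle 4: 0.281 × 0.20 × 0.62 × (1 − 0.47) = 0.018467
  vehicle 5: 0.418 × 0.85 × 0.19 × (1 − 0.05) = 0.064132
Marginal likelihood of the evidence = 0.11168.
P(vehicle 3 | evidence) = 0.029077 / 0.11168 ≈ 0.260.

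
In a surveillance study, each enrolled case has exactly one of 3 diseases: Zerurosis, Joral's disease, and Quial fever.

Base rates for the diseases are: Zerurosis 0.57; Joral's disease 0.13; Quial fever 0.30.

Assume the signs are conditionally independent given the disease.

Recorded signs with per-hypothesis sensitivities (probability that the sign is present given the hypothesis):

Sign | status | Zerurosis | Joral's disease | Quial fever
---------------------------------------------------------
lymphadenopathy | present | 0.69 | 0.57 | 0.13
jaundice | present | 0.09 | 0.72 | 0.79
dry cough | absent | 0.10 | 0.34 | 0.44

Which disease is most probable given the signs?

By Bayes' rule with conditional independence, the unnormalized weight for each hypothesis is prior × ∏ likelihoods (using 1 − P(present | H) for each absent sign):
  Zerurosis: 0.57 × 0.69 × 0.09 × (1 − 0.10) = 0.031857
  Joral's disease: 0.13 × 0.57 × 0.72 × (1 − 0.34) = 0.035212
  Quial fever: 0.30 × 0.13 × 0.79 × (1 − 0.44) = 0.017254
Normalizing constant Z = 0.031857 + 0.035212 + 0.017254 = 0.084323.
P(Zerurosis | evidence) ≈ 0.031857 / 0.084323 ≈ 0.378
P(Joral's disease | evidence) ≈ 0.035212 / 0.084323 ≈ 0.418
P(Quial fever | evidence) ≈ 0.017254 / 0.084323 ≈ 0.205
The largest is 0.418, so Joral's disease is most probable.

Joral's disease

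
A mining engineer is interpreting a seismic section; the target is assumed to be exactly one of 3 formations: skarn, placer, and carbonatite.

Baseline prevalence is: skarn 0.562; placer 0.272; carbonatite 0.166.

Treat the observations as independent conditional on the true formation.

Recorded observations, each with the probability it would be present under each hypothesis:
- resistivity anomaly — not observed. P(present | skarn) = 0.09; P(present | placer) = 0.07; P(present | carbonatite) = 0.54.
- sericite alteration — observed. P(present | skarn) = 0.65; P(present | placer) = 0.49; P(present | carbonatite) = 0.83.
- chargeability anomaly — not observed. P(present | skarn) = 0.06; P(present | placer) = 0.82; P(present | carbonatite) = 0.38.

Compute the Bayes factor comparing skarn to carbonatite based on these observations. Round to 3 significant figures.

Joint likelihood of the evidence pattern under each hypothesis (using 1 − P(present | H) for each absent observation):
  skarn: (1 − 0.09) × 0.65 × (1 − 0.06) = 0.55601
  carbonatite: (1 − 0.54) × 0.83 × (1 − 0.38) = 0.23672
Bayes factor = 0.55601 / 0.23672 ≈ 2.35

2.35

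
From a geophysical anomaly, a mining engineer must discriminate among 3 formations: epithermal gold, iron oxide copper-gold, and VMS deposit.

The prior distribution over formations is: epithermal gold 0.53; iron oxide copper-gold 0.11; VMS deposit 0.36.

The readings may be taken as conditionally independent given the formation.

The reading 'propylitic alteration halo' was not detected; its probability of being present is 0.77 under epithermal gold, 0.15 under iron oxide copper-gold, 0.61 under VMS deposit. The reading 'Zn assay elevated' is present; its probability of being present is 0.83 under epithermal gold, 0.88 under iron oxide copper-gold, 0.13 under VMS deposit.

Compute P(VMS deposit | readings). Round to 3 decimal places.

By Bayes' rule with conditional independence, the unnormalized weight for each hypothesis is prior × ∏ likelihoods (using 1 − P(present | H) for each absent reading):
  epithermal gold: 0.53 × (1 − 0.77) × 0.83 = 0.10118
  iron oxide copper-gold: 0.11 × (1 − 0.15) × 0.88 = 0.08228
  VMS deposit: 0.36 × (1 − 0.61) × 0.13 = 0.018252
Marginal likelihood of the evidence = 0.20171.
P(VMS deposit | evidence) = 0.018252 / 0.20171 ≈ 0.090.

0.090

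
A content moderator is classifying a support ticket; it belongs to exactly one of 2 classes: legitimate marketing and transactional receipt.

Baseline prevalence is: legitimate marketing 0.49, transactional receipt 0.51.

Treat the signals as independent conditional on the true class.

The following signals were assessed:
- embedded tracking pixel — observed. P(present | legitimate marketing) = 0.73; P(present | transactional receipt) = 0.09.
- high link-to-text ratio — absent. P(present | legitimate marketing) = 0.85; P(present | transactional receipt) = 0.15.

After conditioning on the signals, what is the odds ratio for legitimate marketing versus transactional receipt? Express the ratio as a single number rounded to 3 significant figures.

1.38

Unnormalized posterior weight (prior times the signal likelihoods) for each of the two hypotheses (using 1 − P(present | H) for each absent signal):
  legitimate marketing: 0.49 × 0.73 × (1 − 0.85) = 0.053655
  transactional receipt: 0.51 × 0.09 × (1 − 0.15) = 0.039015
Odds(legitimate marketing : transactional receipt) = 0.053655 / 0.039015 ≈ 1.38.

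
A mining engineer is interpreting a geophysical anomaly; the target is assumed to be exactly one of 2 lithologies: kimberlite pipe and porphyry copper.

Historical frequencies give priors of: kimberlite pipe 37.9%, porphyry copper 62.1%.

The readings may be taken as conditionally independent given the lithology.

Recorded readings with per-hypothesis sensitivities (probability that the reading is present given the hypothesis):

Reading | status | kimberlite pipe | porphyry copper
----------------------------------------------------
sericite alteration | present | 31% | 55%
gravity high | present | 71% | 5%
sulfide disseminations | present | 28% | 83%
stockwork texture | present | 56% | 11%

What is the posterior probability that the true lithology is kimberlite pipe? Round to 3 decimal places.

0.893

For each hypothesis, the unnormalized posterior weight is prior × product of the reading likelihoods:
  kimberlite pipe: 0.379 × 0.31 × 0.71 × 0.28 × 0.56 = 0.01308
  porphyry copper: 0.621 × 0.55 × 0.05 × 0.83 × 0.11 = 0.0015592
The unnormalized weights sum to 0.014639.
P(kimberlite pipe | evidence) = 0.01308 / 0.014639 ≈ 0.893.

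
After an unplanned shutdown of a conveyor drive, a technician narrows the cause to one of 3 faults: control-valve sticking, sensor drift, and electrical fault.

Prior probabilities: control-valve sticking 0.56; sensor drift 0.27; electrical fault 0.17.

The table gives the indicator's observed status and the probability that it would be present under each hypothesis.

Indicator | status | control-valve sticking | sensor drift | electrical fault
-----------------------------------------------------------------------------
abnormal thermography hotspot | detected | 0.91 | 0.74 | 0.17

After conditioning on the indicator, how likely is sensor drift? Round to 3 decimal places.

For each hypothesis, the unnormalized posterior weight is prior × likelihood:
  control-valve sticking: 0.56 × 0.91 = 0.5096
  sensor drift: 0.27 × 0.74 = 0.1998
  electrical fault: 0.17 × 0.17 = 0.0289
Normalizing constant Z = 0.5096 + 0.1998 + 0.0289 = 0.7383.
P(sensor drift | evidence) = 0.1998 / 0.7383 ≈ 0.271.

0.271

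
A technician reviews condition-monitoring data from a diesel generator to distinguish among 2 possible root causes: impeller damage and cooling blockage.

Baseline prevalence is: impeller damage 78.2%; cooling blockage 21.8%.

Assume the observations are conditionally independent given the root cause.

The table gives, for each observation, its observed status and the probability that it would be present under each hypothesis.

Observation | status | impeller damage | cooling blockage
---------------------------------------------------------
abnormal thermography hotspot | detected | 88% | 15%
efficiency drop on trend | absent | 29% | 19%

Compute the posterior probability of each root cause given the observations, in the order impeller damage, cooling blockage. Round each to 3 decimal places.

Multiply each prior by the joint likelihood of the evidence pattern (using 1 − P(present | H) for each absent observation):
  impeller damage: 0.782 × 0.88 × (1 − 0.29) = 0.48859
  cooling blockage: 0.218 × 0.15 × (1 − 0.19) = 0.026487
Marginal likelihood of the evidence = 0.51508.
P(impeller damage | evidence) = 0.48859 / 0.51508 ≈ 0.949
P(cooling blockage | evidence) = 0.026487 / 0.51508 ≈ 0.051

0.949, 0.051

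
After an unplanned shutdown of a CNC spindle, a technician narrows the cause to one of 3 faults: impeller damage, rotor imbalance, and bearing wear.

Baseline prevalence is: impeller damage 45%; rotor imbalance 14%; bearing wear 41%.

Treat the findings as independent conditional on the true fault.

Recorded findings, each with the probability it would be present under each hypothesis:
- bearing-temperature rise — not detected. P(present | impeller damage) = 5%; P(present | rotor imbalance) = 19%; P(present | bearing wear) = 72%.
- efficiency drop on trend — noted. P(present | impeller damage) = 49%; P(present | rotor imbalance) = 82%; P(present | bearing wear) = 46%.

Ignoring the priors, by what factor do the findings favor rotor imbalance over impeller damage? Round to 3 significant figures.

The Bayes factor is the ratio of the joint likelihoods of the evidence pattern under the two hypotheses (using 1 − P(present | H) for each absent finding).
  rotor imbalance: (1 − 0.19) × 0.82 = 0.6642
  impeller damage: (1 − 0.05) × 0.49 = 0.4655
Bayes factor = 0.6642 / 0.4655 ≈ 1.43

1.43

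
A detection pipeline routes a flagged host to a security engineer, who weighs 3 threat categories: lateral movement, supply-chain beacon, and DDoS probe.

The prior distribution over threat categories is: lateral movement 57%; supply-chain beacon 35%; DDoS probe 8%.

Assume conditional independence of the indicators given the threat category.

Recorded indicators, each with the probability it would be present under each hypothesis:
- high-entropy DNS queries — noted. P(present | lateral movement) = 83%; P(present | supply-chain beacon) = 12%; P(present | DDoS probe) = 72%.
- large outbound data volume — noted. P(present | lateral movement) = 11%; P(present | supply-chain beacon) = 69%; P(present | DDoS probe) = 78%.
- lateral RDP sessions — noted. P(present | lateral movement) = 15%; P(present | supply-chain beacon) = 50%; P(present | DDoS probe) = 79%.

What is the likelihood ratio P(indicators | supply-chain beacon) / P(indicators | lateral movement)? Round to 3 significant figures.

Take the product of per-indicator likelihoods under each hypothesis, then divide.
  supply-chain beacon: 0.12 × 0.69 × 0.50 = 0.0414
  lateral movement: 0.83 × 0.11 × 0.15 = 0.013695
Bayes factor = 0.0414 / 0.013695 ≈ 3.02

3.02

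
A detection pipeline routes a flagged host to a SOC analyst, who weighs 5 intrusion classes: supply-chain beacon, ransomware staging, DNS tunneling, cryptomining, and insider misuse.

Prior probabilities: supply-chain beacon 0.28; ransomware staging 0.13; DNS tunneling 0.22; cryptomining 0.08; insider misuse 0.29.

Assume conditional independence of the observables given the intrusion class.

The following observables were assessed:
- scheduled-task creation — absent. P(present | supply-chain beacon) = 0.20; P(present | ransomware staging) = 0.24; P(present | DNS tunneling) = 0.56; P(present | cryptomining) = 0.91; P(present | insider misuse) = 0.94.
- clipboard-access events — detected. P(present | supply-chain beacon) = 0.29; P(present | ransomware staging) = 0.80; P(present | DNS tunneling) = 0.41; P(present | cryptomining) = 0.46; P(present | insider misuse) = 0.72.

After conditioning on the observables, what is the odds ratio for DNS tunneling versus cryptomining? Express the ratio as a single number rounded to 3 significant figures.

12.0

The normalizing constant cancels in an odds ratio, so compute prior × likelihood for the two hypotheses only (using 1 − P(present | H) for each absent observable):
  DNS tunneling: 0.22 × (1 − 0.56) × 0.41 = 0.039688
  cryptomining: 0.08 × (1 − 0.91) × 0.46 = 0.003312
Posterior odds = 0.039688 / 0.003312 ≈ 12.0.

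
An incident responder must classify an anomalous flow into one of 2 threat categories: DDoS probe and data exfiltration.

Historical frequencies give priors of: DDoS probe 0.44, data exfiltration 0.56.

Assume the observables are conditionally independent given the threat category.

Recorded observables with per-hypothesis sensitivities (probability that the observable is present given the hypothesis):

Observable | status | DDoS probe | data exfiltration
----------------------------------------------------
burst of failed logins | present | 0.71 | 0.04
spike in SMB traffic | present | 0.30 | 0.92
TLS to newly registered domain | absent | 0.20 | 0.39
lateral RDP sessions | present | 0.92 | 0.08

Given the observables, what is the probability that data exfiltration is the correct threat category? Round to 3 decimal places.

By Bayes' rule with conditional independence, the unnormalized weight for each hypothesis is prior × ∏ likelihoods (using 1 − P(present | H) for each absent observable):
  DDoS probe: 0.44 × 0.71 × 0.30 × (1 − 0.20) × 0.92 = 0.068978
  data exfiltration: 0.56 × 0.04 × 0.92 × (1 − 0.39) × 0.08 = 0.0010057
Marginal likelihood of the evidence = 0.069984.
P(data exfiltration | evidence) = 0.0010057 / 0.069984 ≈ 0.014.

0.014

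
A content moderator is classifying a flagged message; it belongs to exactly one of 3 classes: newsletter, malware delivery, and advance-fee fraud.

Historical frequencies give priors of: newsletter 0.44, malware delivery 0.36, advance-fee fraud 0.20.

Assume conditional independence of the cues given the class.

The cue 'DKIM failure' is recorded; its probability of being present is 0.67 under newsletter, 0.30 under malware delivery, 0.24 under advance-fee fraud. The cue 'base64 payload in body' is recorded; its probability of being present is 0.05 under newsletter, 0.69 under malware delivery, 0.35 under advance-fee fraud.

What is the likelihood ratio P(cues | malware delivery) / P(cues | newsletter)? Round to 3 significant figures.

The Bayes factor is the ratio of the joint likelihoods of the cue pattern under the two hypotheses.
  malware delivery: 0.30 × 0.69 = 0.207
  newsletter: 0.67 × 0.05 = 0.0335
Bayes factor = 0.207 / 0.0335 ≈ 6.18

6.18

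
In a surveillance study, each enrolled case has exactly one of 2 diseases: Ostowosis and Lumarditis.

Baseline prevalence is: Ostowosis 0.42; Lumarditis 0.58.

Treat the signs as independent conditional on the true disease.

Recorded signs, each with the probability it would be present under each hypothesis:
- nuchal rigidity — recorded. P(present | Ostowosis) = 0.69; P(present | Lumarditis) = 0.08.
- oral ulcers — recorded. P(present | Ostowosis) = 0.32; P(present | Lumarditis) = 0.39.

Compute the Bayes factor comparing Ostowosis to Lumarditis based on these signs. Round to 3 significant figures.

The Bayes factor is the ratio of the joint likelihoods of the sign pattern under the two hypotheses.
  Ostowosis: 0.69 × 0.32 = 0.2208
  Lumarditis: 0.08 × 0.39 = 0.0312
Bayes factor = 0.2208 / 0.0312 ≈ 7.08

7.08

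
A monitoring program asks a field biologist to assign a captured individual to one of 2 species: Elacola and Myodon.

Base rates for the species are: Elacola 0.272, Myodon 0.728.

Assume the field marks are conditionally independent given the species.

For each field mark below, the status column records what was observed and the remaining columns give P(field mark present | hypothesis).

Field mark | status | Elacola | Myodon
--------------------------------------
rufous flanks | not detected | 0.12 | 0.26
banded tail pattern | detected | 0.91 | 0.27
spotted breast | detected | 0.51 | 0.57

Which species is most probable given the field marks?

Multiply each prior by the joint likelihood of the field mark pattern (using 1 − P(present | H) for each absent field mark):
  Elacola: 0.272 × (1 − 0.12) × 0.91 × 0.51 = 0.11109
  Myodon: 0.728 × (1 − 0.26) × 0.27 × 0.57 = 0.082909
Marginal likelihood of the evidence = 0.194.
P(Elacola | evidence) ≈ 0.11109 / 0.194 ≈ 0.573
P(Myodon | evidence) ≈ 0.082909 / 0.194 ≈ 0.427
The largest is 0.573, so Elacola is most probable.

Elacola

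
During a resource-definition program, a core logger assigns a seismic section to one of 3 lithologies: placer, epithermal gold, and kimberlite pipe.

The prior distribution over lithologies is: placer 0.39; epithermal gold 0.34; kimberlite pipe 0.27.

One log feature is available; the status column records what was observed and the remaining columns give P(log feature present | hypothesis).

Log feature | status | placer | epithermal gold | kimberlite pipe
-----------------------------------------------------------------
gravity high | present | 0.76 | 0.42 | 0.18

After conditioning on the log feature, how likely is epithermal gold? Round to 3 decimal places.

0.293

For each hypothesis, the unnormalized posterior weight is prior × likelihood:
  placer: 0.39 × 0.76 = 0.2964
  epithermal gold: 0.34 × 0.42 = 0.1428
  kimberlite pipe: 0.27 × 0.18 = 0.0486
Normalizing constant Z = 0.2964 + 0.1428 + 0.0486 = 0.4878.
P(epithermal gold | evidence) = 0.1428 / 0.4878 ≈ 0.293.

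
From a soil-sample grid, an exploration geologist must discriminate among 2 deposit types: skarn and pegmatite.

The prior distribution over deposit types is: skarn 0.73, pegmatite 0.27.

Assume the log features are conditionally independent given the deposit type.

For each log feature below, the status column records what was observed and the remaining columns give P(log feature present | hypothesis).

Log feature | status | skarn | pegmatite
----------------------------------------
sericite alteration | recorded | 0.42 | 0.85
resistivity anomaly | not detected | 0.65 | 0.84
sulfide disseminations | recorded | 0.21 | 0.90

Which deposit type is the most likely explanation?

pegmatite

By Bayes' rule with conditional independence, the unnormalized weight for each hypothesis is prior × ∏ likelihoods (using 1 − P(present | H) for each absent log feature):
  skarn: 0.73 × 0.42 × (1 − 0.65) × 0.21 = 0.022535
  pegmatite: 0.27 × 0.85 × (1 − 0.84) × 0.90 = 0.033048
Normalizing constant Z = 0.022535 + 0.033048 = 0.055583.
P(skarn | evidence) ≈ 0.022535 / 0.055583 ≈ 0.405
P(pegmatite | evidence) ≈ 0.033048 / 0.055583 ≈ 0.595
The largest is 0.595, so pegmatite is most probable.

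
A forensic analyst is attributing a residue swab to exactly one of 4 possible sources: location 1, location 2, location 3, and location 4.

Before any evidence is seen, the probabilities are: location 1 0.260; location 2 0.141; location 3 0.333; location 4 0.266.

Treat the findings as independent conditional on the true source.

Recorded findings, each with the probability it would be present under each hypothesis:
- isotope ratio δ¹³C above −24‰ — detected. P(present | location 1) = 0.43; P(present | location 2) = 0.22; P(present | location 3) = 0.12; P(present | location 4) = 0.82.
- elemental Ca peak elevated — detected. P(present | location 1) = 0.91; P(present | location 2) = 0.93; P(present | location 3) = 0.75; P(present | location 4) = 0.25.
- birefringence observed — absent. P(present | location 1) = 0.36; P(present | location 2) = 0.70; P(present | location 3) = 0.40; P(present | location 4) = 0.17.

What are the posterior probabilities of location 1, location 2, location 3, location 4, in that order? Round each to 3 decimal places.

By Bayes' rule with conditional independence, the unnormalized weight for each hypothesis is prior × ∏ likelihoods (using 1 − P(present | H) for each absent finding):
  location 1: 0.260 × 0.43 × 0.91 × (1 − 0.36) = 0.065112
  location 2: 0.141 × 0.22 × 0.93 × (1 − 0.70) = 0.0086546
  location 3: 0.333 × 0.12 × 0.75 × (1 − 0.40) = 0.017982
  location 4: 0.266 × 0.82 × 0.25 × (1 − 0.17) = 0.04526
Marginal likelihood of the evidence = 0.13701.
P(location 1 | evidence) = 0.065112 / 0.13701 ≈ 0.475
P(location 2 | evidence) = 0.0086546 / 0.13701 ≈ 0.063
P(location 3 | evidence) = 0.017982 / 0.13701 ≈ 0.131
P(location 4 | evidence) = 0.04526 / 0.13701 ≈ 0.330

0.475, 0.063, 0.131, 0.330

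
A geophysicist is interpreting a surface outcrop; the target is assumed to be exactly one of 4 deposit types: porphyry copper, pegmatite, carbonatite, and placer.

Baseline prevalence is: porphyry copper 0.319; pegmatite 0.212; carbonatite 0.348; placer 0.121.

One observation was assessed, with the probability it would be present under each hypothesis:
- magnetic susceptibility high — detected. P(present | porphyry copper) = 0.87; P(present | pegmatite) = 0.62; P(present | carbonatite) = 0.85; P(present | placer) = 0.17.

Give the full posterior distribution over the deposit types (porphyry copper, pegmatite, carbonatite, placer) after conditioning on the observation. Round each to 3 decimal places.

Multiply each prior by the likelihood of the observation:
  porphyry copper: 0.319 × 0.87 = 0.27753
  pegmatite: 0.212 × 0.62 = 0.13144
  carbonatite: 0.348 × 0.85 = 0.2958
  placer: 0.121 × 0.17 = 0.02057
Normalizing constant Z = 0.27753 + 0.13144 + 0.2958 + 0.02057 = 0.72534.
P(porphyry copper | evidence) = 0.27753 / 0.72534 ≈ 0.383
P(pegmatite | evidence) = 0.13144 / 0.72534 ≈ 0.181
P(carbonatite | evidence) = 0.2958 / 0.72534 ≈ 0.408
P(placer | evidence) = 0.02057 / 0.72534 ≈ 0.028

0.383, 0.181, 0.408, 0.028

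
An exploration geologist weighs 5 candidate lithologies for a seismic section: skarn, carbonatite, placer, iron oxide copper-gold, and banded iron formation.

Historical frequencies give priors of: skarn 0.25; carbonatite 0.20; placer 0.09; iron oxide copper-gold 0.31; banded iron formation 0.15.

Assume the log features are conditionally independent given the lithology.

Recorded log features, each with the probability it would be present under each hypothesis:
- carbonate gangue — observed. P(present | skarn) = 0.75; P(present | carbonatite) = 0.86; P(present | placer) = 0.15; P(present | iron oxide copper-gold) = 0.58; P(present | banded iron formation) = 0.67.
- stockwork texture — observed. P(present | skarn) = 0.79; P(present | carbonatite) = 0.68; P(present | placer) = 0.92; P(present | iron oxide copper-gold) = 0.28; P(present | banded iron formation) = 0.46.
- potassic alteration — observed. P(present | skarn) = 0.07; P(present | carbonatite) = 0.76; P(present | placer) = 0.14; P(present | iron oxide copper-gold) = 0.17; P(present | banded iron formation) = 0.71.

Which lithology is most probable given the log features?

carbonatite

For each hypothesis, the unnormalized posterior weight is prior × product of the log feature likelihoods:
  skarn: 0.25 × 0.75 × 0.79 × 0.07 = 0.010369
  carbonatite: 0.20 × 0.86 × 0.68 × 0.76 = 0.08889
  placer: 0.09 × 0.15 × 0.92 × 0.14 = 0.0017388
  iron oxide copper-gold: 0.31 × 0.58 × 0.28 × 0.17 = 0.0085585
  banded iron formation: 0.15 × 0.67 × 0.46 × 0.71 = 0.032823
The unnormalized weights sum to 0.14238.
P(skarn | evidence) ≈ 0.010369 / 0.14238 ≈ 0.073
P(carbonatite | evidence) ≈ 0.08889 / 0.14238 ≈ 0.624
P(placer | evidence) ≈ 0.0017388 / 0.14238 ≈ 0.012
P(iron oxide copper-gold | evidence) ≈ 0.0085585 / 0.14238 ≈ 0.060
P(banded iron formation | evidence) ≈ 0.032823 / 0.14238 ≈ 0.231
The largest is 0.624, so carbonatite is most probable.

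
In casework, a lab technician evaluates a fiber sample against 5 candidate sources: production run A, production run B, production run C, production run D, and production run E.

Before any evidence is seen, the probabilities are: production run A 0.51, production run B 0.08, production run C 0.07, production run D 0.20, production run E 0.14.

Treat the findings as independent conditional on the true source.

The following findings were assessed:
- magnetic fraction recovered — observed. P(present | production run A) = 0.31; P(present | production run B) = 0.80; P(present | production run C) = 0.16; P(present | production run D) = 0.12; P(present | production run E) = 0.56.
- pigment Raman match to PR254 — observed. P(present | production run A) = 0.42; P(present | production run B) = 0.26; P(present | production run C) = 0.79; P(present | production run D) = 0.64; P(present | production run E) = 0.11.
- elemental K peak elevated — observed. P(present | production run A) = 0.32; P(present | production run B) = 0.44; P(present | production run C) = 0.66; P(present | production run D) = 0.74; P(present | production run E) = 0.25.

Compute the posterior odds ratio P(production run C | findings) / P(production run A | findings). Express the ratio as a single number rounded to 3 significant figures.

0.275

Unnormalized posterior weight (prior times the finding likelihoods) for each of the two hypotheses:
  production run C: 0.07 × 0.16 × 0.79 × 0.66 = 0.0058397
  production run A: 0.51 × 0.31 × 0.42 × 0.32 = 0.021249
Posterior odds = 0.0058397 / 0.021249 ≈ 0.275.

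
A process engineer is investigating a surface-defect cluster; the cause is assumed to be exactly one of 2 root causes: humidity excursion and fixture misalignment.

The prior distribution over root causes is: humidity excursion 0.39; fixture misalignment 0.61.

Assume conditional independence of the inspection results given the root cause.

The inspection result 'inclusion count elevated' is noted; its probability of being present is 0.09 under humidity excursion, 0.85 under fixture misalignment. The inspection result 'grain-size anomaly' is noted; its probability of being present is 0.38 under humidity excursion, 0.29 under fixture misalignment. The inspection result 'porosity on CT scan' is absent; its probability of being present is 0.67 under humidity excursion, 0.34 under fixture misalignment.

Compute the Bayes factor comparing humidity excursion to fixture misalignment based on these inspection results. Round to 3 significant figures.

0.0694

Take the product of per-inspection result likelihoods under each hypothesis (using 1 − P(present | H) for each absent inspection result), then divide.
  humidity excursion: 0.09 × 0.38 × (1 − 0.67) = 0.011286
  fixture misalignment: 0.85 × 0.29 × (1 − 0.34) = 0.16269
Bayes factor = 0.011286 / 0.16269 ≈ 0.0694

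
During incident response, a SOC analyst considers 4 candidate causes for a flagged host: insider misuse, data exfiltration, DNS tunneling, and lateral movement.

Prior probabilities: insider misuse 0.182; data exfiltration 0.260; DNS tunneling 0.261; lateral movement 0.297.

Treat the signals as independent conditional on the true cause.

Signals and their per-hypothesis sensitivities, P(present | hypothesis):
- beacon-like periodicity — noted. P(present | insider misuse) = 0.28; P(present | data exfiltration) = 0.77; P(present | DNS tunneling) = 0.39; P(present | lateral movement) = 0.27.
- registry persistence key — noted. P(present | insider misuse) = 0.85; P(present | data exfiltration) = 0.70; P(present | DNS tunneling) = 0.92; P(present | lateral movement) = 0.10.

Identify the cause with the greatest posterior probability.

Multiply each prior by the joint likelihood of the signal pattern:
  insider misuse: 0.182 × 0.28 × 0.85 = 0.043316
  data exfiltration: 0.260 × 0.77 × 0.70 = 0.14014
  DNS tunneling: 0.261 × 0.39 × 0.92 = 0.093647
  lateral movement: 0.297 × 0.27 × 0.10 = 0.008019
The unnormalized weights sum to 0.28512.
P(insider misuse | evidence) ≈ 0.043316 / 0.28512 ≈ 0.152
P(data exfiltration | evidence) ≈ 0.14014 / 0.28512 ≈ 0.492
P(DNS tunneling | evidence) ≈ 0.093647 / 0.28512 ≈ 0.328
P(lateral movement | evidence) ≈ 0.008019 / 0.28512 ≈ 0.028
The largest is 0.492, so data exfiltration is most probable.

data exfiltration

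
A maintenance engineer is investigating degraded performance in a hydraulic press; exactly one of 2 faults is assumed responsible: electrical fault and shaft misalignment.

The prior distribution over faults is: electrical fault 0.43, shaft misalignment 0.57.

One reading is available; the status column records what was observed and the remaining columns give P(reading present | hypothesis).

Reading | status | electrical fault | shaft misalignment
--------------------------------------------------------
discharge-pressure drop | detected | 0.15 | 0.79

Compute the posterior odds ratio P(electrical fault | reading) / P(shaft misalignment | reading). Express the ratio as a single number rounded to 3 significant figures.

Posterior odds equal prior odds times the likelihood ratio; only the two competing hypotheses matter.
  electrical fault: 0.43 × 0.15 = 0.0645
  shaft misalignment: 0.57 × 0.79 = 0.4503
Posterior odds = 0.0645 / 0.4503 ≈ 0.143.

0.143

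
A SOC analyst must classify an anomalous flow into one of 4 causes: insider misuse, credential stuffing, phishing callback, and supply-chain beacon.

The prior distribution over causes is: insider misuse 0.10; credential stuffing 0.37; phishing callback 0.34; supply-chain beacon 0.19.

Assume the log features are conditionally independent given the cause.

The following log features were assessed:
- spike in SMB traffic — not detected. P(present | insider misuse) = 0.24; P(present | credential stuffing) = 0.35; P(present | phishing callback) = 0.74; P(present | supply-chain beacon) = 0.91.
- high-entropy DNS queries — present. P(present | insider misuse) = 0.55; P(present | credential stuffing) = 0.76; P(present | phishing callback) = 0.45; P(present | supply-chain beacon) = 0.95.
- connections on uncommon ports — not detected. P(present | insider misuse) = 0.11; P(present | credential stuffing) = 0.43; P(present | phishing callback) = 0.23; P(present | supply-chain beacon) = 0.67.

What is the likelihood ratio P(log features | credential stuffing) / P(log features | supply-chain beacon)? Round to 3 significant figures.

9.98

Take the product of per-log feature likelihoods under each hypothesis (using 1 − P(present | H) for each absent log feature), then divide.
  credential stuffing: (1 − 0.35) × 0.76 × (1 − 0.43) = 0.28158
  supply-chain beacon: (1 − 0.91) × 0.95 × (1 − 0.67) = 0.028215
Bayes factor = 0.28158 / 0.028215 ≈ 9.98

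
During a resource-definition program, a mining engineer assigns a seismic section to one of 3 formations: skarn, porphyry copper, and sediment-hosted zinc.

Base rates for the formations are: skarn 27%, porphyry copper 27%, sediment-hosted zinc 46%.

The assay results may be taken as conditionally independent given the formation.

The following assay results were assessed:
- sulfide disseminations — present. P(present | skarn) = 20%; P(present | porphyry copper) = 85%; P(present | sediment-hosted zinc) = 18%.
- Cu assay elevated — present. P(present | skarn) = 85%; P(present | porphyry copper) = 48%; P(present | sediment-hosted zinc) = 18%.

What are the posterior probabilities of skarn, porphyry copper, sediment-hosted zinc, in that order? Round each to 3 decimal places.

0.268, 0.644, 0.087

By Bayes' rule with conditional independence, the unnormalized weight for each hypothesis is prior × ∏ likelihoods:
  skarn: 0.27 × 0.20 × 0.85 = 0.0459
  porphyry copper: 0.27 × 0.85 × 0.48 = 0.11016
  sediment-hosted zinc: 0.46 × 0.18 × 0.18 = 0.014904
The unnormalized weights sum to 0.17096.
P(skarn | evidence) = 0.0459 / 0.17096 ≈ 0.268
P(porphyry copper | evidence) = 0.11016 / 0.17096 ≈ 0.644
P(sediment-hosted zinc | evidence) = 0.014904 / 0.17096 ≈ 0.087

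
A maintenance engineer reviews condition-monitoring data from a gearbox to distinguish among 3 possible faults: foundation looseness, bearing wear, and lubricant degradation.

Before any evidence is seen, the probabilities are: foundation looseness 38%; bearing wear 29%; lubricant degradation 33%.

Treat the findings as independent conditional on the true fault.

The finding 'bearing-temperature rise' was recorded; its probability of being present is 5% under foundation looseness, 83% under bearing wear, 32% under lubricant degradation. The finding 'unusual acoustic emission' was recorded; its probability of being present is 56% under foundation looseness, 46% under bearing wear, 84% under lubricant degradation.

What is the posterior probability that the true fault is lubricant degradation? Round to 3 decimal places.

0.422

By Bayes' rule with conditional independence, the unnormalized weight for each hypothesis is prior × ∏ likelihoods:
  foundation looseness: 0.38 × 0.05 × 0.56 = 0.01064
  bearing wear: 0.29 × 0.83 × 0.46 = 0.11072
  lubricant degradation: 0.33 × 0.32 × 0.84 = 0.088704
The unnormalized weights sum to 0.21007.
P(lubricant degradation | evidence) = 0.088704 / 0.21007 ≈ 0.422.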